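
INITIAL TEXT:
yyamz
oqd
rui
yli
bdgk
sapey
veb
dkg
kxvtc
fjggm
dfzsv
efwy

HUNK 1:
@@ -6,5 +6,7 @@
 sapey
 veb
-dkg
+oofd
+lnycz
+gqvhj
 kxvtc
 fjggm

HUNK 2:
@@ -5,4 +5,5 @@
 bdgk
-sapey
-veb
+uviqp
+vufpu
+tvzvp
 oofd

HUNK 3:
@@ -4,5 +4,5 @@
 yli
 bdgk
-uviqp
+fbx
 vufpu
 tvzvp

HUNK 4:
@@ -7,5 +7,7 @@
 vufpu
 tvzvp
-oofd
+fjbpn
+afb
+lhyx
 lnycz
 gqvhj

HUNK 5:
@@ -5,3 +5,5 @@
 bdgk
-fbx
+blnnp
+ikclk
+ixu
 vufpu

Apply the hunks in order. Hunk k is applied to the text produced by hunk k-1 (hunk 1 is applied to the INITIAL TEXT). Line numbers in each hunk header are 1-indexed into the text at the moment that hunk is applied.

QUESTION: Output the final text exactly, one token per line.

Hunk 1: at line 6 remove [dkg] add [oofd,lnycz,gqvhj] -> 14 lines: yyamz oqd rui yli bdgk sapey veb oofd lnycz gqvhj kxvtc fjggm dfzsv efwy
Hunk 2: at line 5 remove [sapey,veb] add [uviqp,vufpu,tvzvp] -> 15 lines: yyamz oqd rui yli bdgk uviqp vufpu tvzvp oofd lnycz gqvhj kxvtc fjggm dfzsv efwy
Hunk 3: at line 4 remove [uviqp] add [fbx] -> 15 lines: yyamz oqd rui yli bdgk fbx vufpu tvzvp oofd lnycz gqvhj kxvtc fjggm dfzsv efwy
Hunk 4: at line 7 remove [oofd] add [fjbpn,afb,lhyx] -> 17 lines: yyamz oqd rui yli bdgk fbx vufpu tvzvp fjbpn afb lhyx lnycz gqvhj kxvtc fjggm dfzsv efwy
Hunk 5: at line 5 remove [fbx] add [blnnp,ikclk,ixu] -> 19 lines: yyamz oqd rui yli bdgk blnnp ikclk ixu vufpu tvzvp fjbpn afb lhyx lnycz gqvhj kxvtc fjggm dfzsv efwy

Answer: yyamz
oqd
rui
yli
bdgk
blnnp
ikclk
ixu
vufpu
tvzvp
fjbpn
afb
lhyx
lnycz
gqvhj
kxvtc
fjggm
dfzsv
efwy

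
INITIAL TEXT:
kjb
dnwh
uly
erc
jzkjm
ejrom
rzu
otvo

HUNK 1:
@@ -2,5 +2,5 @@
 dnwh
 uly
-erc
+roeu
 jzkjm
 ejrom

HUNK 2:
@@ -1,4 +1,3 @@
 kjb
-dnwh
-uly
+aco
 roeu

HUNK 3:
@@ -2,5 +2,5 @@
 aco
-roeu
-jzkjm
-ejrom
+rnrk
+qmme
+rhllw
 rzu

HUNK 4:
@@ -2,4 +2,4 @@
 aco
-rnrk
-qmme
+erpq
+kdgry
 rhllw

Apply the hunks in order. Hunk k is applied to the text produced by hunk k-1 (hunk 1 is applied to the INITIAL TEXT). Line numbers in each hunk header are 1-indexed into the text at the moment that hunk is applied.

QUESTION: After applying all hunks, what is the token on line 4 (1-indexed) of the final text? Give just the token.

Hunk 1: at line 2 remove [erc] add [roeu] -> 8 lines: kjb dnwh uly roeu jzkjm ejrom rzu otvo
Hunk 2: at line 1 remove [dnwh,uly] add [aco] -> 7 lines: kjb aco roeu jzkjm ejrom rzu otvo
Hunk 3: at line 2 remove [roeu,jzkjm,ejrom] add [rnrk,qmme,rhllw] -> 7 lines: kjb aco rnrk qmme rhllw rzu otvo
Hunk 4: at line 2 remove [rnrk,qmme] add [erpq,kdgry] -> 7 lines: kjb aco erpq kdgry rhllw rzu otvo
Final line 4: kdgry

Answer: kdgry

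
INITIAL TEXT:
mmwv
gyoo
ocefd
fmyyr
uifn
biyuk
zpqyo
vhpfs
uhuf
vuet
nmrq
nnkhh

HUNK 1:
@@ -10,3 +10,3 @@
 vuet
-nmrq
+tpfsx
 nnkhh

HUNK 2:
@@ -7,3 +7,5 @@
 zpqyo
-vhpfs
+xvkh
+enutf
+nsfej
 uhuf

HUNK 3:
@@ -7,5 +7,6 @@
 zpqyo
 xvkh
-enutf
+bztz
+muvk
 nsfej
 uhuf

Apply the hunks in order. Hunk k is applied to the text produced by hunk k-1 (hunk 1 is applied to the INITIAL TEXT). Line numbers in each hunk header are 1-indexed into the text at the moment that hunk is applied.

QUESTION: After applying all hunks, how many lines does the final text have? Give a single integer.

Answer: 15

Derivation:
Hunk 1: at line 10 remove [nmrq] add [tpfsx] -> 12 lines: mmwv gyoo ocefd fmyyr uifn biyuk zpqyo vhpfs uhuf vuet tpfsx nnkhh
Hunk 2: at line 7 remove [vhpfs] add [xvkh,enutf,nsfej] -> 14 lines: mmwv gyoo ocefd fmyyr uifn biyuk zpqyo xvkh enutf nsfej uhuf vuet tpfsx nnkhh
Hunk 3: at line 7 remove [enutf] add [bztz,muvk] -> 15 lines: mmwv gyoo ocefd fmyyr uifn biyuk zpqyo xvkh bztz muvk nsfej uhuf vuet tpfsx nnkhh
Final line count: 15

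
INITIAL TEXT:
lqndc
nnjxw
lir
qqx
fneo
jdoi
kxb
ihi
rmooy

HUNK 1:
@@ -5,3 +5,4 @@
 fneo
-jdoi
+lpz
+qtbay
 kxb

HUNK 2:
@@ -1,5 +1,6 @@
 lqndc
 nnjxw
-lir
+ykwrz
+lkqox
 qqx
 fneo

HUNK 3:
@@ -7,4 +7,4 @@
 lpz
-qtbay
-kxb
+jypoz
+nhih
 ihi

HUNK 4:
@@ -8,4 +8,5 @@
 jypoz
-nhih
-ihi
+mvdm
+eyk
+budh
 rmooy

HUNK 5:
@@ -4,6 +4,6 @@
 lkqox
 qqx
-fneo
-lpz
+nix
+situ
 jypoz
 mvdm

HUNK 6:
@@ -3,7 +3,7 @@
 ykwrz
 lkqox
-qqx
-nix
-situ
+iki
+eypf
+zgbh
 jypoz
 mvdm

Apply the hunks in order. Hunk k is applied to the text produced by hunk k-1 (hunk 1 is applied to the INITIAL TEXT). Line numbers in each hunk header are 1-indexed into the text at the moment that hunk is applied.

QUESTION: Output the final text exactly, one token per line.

Hunk 1: at line 5 remove [jdoi] add [lpz,qtbay] -> 10 lines: lqndc nnjxw lir qqx fneo lpz qtbay kxb ihi rmooy
Hunk 2: at line 1 remove [lir] add [ykwrz,lkqox] -> 11 lines: lqndc nnjxw ykwrz lkqox qqx fneo lpz qtbay kxb ihi rmooy
Hunk 3: at line 7 remove [qtbay,kxb] add [jypoz,nhih] -> 11 lines: lqndc nnjxw ykwrz lkqox qqx fneo lpz jypoz nhih ihi rmooy
Hunk 4: at line 8 remove [nhih,ihi] add [mvdm,eyk,budh] -> 12 lines: lqndc nnjxw ykwrz lkqox qqx fneo lpz jypoz mvdm eyk budh rmooy
Hunk 5: at line 4 remove [fneo,lpz] add [nix,situ] -> 12 lines: lqndc nnjxw ykwrz lkqox qqx nix situ jypoz mvdm eyk budh rmooy
Hunk 6: at line 3 remove [qqx,nix,situ] add [iki,eypf,zgbh] -> 12 lines: lqndc nnjxw ykwrz lkqox iki eypf zgbh jypoz mvdm eyk budh rmooy

Answer: lqndc
nnjxw
ykwrz
lkqox
iki
eypf
zgbh
jypoz
mvdm
eyk
budh
rmooy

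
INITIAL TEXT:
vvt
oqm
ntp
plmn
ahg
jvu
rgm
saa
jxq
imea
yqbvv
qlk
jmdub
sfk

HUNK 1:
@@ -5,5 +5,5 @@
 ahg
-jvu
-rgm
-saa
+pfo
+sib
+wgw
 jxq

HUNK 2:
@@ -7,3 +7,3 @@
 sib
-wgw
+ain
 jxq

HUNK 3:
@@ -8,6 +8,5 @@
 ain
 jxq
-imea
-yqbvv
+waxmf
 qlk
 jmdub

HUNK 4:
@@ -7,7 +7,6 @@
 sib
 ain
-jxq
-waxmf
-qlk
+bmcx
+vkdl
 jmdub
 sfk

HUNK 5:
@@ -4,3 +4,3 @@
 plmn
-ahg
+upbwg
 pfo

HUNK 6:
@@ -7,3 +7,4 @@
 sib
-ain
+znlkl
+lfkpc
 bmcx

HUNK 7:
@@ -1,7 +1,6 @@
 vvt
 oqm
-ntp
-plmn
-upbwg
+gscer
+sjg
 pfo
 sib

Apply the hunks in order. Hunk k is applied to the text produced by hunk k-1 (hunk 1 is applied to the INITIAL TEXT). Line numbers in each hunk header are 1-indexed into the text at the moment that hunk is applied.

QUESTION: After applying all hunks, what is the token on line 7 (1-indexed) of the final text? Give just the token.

Answer: znlkl

Derivation:
Hunk 1: at line 5 remove [jvu,rgm,saa] add [pfo,sib,wgw] -> 14 lines: vvt oqm ntp plmn ahg pfo sib wgw jxq imea yqbvv qlk jmdub sfk
Hunk 2: at line 7 remove [wgw] add [ain] -> 14 lines: vvt oqm ntp plmn ahg pfo sib ain jxq imea yqbvv qlk jmdub sfk
Hunk 3: at line 8 remove [imea,yqbvv] add [waxmf] -> 13 lines: vvt oqm ntp plmn ahg pfo sib ain jxq waxmf qlk jmdub sfk
Hunk 4: at line 7 remove [jxq,waxmf,qlk] add [bmcx,vkdl] -> 12 lines: vvt oqm ntp plmn ahg pfo sib ain bmcx vkdl jmdub sfk
Hunk 5: at line 4 remove [ahg] add [upbwg] -> 12 lines: vvt oqm ntp plmn upbwg pfo sib ain bmcx vkdl jmdub sfk
Hunk 6: at line 7 remove [ain] add [znlkl,lfkpc] -> 13 lines: vvt oqm ntp plmn upbwg pfo sib znlkl lfkpc bmcx vkdl jmdub sfk
Hunk 7: at line 1 remove [ntp,plmn,upbwg] add [gscer,sjg] -> 12 lines: vvt oqm gscer sjg pfo sib znlkl lfkpc bmcx vkdl jmdub sfk
Final line 7: znlkl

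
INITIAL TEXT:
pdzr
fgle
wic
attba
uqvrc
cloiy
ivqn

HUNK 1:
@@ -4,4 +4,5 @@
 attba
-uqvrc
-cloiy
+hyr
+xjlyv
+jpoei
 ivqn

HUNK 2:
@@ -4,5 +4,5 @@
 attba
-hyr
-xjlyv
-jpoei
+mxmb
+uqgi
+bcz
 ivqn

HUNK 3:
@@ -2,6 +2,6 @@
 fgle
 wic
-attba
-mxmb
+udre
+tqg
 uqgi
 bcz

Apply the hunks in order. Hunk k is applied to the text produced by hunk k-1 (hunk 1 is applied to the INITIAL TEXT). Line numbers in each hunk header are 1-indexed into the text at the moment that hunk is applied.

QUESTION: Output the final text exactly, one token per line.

Answer: pdzr
fgle
wic
udre
tqg
uqgi
bcz
ivqn

Derivation:
Hunk 1: at line 4 remove [uqvrc,cloiy] add [hyr,xjlyv,jpoei] -> 8 lines: pdzr fgle wic attba hyr xjlyv jpoei ivqn
Hunk 2: at line 4 remove [hyr,xjlyv,jpoei] add [mxmb,uqgi,bcz] -> 8 lines: pdzr fgle wic attba mxmb uqgi bcz ivqn
Hunk 3: at line 2 remove [attba,mxmb] add [udre,tqg] -> 8 lines: pdzr fgle wic udre tqg uqgi bcz ivqn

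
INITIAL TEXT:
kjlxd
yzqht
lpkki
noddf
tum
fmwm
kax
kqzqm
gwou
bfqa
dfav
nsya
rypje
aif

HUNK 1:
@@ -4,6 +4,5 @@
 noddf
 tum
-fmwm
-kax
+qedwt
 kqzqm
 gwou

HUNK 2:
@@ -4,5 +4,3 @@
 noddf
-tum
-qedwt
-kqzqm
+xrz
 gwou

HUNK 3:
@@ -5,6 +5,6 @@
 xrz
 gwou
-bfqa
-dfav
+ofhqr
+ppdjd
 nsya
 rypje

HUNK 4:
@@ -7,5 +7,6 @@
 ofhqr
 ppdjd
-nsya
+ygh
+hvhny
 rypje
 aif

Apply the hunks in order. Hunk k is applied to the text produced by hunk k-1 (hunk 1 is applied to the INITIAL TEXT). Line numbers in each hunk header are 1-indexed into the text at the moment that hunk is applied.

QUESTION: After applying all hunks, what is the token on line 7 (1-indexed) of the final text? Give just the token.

Hunk 1: at line 4 remove [fmwm,kax] add [qedwt] -> 13 lines: kjlxd yzqht lpkki noddf tum qedwt kqzqm gwou bfqa dfav nsya rypje aif
Hunk 2: at line 4 remove [tum,qedwt,kqzqm] add [xrz] -> 11 lines: kjlxd yzqht lpkki noddf xrz gwou bfqa dfav nsya rypje aif
Hunk 3: at line 5 remove [bfqa,dfav] add [ofhqr,ppdjd] -> 11 lines: kjlxd yzqht lpkki noddf xrz gwou ofhqr ppdjd nsya rypje aif
Hunk 4: at line 7 remove [nsya] add [ygh,hvhny] -> 12 lines: kjlxd yzqht lpkki noddf xrz gwou ofhqr ppdjd ygh hvhny rypje aif
Final line 7: ofhqr

Answer: ofhqr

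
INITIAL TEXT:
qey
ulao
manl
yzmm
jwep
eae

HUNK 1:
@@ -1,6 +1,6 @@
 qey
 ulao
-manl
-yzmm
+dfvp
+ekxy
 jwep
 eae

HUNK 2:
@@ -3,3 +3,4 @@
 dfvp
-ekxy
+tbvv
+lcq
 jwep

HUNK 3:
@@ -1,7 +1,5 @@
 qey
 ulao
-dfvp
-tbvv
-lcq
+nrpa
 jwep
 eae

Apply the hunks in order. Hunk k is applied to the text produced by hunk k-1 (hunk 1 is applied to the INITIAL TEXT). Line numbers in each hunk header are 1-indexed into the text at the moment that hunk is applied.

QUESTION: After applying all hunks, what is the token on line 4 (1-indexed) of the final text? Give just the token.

Hunk 1: at line 1 remove [manl,yzmm] add [dfvp,ekxy] -> 6 lines: qey ulao dfvp ekxy jwep eae
Hunk 2: at line 3 remove [ekxy] add [tbvv,lcq] -> 7 lines: qey ulao dfvp tbvv lcq jwep eae
Hunk 3: at line 1 remove [dfvp,tbvv,lcq] add [nrpa] -> 5 lines: qey ulao nrpa jwep eae
Final line 4: jwep

Answer: jwep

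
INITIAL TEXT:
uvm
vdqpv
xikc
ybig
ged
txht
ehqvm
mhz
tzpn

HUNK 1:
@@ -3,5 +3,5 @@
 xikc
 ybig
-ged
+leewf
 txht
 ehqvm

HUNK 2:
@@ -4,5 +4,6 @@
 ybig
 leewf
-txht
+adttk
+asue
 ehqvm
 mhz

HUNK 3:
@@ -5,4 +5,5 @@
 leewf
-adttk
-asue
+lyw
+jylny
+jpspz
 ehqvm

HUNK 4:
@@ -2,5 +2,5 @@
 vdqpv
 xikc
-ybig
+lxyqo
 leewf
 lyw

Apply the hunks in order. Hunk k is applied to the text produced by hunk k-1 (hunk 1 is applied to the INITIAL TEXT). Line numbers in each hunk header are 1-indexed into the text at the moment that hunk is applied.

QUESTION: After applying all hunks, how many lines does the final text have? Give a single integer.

Hunk 1: at line 3 remove [ged] add [leewf] -> 9 lines: uvm vdqpv xikc ybig leewf txht ehqvm mhz tzpn
Hunk 2: at line 4 remove [txht] add [adttk,asue] -> 10 lines: uvm vdqpv xikc ybig leewf adttk asue ehqvm mhz tzpn
Hunk 3: at line 5 remove [adttk,asue] add [lyw,jylny,jpspz] -> 11 lines: uvm vdqpv xikc ybig leewf lyw jylny jpspz ehqvm mhz tzpn
Hunk 4: at line 2 remove [ybig] add [lxyqo] -> 11 lines: uvm vdqpv xikc lxyqo leewf lyw jylny jpspz ehqvm mhz tzpn
Final line count: 11

Answer: 11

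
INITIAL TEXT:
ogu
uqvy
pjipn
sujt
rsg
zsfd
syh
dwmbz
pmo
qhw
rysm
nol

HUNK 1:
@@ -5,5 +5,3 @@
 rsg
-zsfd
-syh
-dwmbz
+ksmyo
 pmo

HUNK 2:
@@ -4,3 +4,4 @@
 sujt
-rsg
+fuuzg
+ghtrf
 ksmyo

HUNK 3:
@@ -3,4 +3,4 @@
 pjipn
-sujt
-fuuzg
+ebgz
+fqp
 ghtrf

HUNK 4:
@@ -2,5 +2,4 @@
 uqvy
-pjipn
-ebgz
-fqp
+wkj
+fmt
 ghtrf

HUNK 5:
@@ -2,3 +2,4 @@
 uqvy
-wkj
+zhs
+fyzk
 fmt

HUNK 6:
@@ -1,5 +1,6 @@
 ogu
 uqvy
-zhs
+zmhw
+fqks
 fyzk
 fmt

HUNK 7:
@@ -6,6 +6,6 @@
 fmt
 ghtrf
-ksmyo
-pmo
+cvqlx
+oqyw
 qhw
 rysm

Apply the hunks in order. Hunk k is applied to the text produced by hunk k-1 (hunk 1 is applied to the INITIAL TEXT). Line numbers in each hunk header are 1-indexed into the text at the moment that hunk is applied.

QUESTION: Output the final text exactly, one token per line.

Hunk 1: at line 5 remove [zsfd,syh,dwmbz] add [ksmyo] -> 10 lines: ogu uqvy pjipn sujt rsg ksmyo pmo qhw rysm nol
Hunk 2: at line 4 remove [rsg] add [fuuzg,ghtrf] -> 11 lines: ogu uqvy pjipn sujt fuuzg ghtrf ksmyo pmo qhw rysm nol
Hunk 3: at line 3 remove [sujt,fuuzg] add [ebgz,fqp] -> 11 lines: ogu uqvy pjipn ebgz fqp ghtrf ksmyo pmo qhw rysm nol
Hunk 4: at line 2 remove [pjipn,ebgz,fqp] add [wkj,fmt] -> 10 lines: ogu uqvy wkj fmt ghtrf ksmyo pmo qhw rysm nol
Hunk 5: at line 2 remove [wkj] add [zhs,fyzk] -> 11 lines: ogu uqvy zhs fyzk fmt ghtrf ksmyo pmo qhw rysm nol
Hunk 6: at line 1 remove [zhs] add [zmhw,fqks] -> 12 lines: ogu uqvy zmhw fqks fyzk fmt ghtrf ksmyo pmo qhw rysm nol
Hunk 7: at line 6 remove [ksmyo,pmo] add [cvqlx,oqyw] -> 12 lines: ogu uqvy zmhw fqks fyzk fmt ghtrf cvqlx oqyw qhw rysm nol

Answer: ogu
uqvy
zmhw
fqks
fyzk
fmt
ghtrf
cvqlx
oqyw
qhw
rysm
nol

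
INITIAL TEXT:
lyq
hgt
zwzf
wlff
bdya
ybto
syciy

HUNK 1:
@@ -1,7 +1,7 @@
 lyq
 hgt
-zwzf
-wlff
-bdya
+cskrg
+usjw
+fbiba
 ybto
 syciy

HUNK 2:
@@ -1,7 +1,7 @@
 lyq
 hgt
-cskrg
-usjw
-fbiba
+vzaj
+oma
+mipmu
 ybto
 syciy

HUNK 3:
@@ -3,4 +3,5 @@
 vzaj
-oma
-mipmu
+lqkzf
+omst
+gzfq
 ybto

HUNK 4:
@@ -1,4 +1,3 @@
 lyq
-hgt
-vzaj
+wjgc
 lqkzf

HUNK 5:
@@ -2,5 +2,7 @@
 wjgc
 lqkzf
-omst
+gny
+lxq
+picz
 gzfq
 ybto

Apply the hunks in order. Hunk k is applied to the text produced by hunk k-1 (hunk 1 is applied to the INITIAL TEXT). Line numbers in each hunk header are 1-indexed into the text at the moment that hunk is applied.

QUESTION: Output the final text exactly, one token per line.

Answer: lyq
wjgc
lqkzf
gny
lxq
picz
gzfq
ybto
syciy

Derivation:
Hunk 1: at line 1 remove [zwzf,wlff,bdya] add [cskrg,usjw,fbiba] -> 7 lines: lyq hgt cskrg usjw fbiba ybto syciy
Hunk 2: at line 1 remove [cskrg,usjw,fbiba] add [vzaj,oma,mipmu] -> 7 lines: lyq hgt vzaj oma mipmu ybto syciy
Hunk 3: at line 3 remove [oma,mipmu] add [lqkzf,omst,gzfq] -> 8 lines: lyq hgt vzaj lqkzf omst gzfq ybto syciy
Hunk 4: at line 1 remove [hgt,vzaj] add [wjgc] -> 7 lines: lyq wjgc lqkzf omst gzfq ybto syciy
Hunk 5: at line 2 remove [omst] add [gny,lxq,picz] -> 9 lines: lyq wjgc lqkzf gny lxq picz gzfq ybto syciy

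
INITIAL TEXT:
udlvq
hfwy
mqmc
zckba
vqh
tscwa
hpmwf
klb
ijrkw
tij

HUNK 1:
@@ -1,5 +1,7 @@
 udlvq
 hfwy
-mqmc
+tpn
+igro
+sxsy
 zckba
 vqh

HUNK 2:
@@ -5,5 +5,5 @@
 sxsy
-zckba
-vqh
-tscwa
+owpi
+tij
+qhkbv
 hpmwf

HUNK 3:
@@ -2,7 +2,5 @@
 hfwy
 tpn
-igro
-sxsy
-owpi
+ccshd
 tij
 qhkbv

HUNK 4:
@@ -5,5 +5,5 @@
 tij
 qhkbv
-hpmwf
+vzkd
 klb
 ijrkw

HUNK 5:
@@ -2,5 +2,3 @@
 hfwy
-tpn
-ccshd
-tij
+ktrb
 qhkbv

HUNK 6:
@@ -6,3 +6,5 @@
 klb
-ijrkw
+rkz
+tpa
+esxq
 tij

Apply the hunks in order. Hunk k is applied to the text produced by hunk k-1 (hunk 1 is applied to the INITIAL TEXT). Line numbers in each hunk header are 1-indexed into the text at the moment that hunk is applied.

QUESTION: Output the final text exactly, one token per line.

Answer: udlvq
hfwy
ktrb
qhkbv
vzkd
klb
rkz
tpa
esxq
tij

Derivation:
Hunk 1: at line 1 remove [mqmc] add [tpn,igro,sxsy] -> 12 lines: udlvq hfwy tpn igro sxsy zckba vqh tscwa hpmwf klb ijrkw tij
Hunk 2: at line 5 remove [zckba,vqh,tscwa] add [owpi,tij,qhkbv] -> 12 lines: udlvq hfwy tpn igro sxsy owpi tij qhkbv hpmwf klb ijrkw tij
Hunk 3: at line 2 remove [igro,sxsy,owpi] add [ccshd] -> 10 lines: udlvq hfwy tpn ccshd tij qhkbv hpmwf klb ijrkw tij
Hunk 4: at line 5 remove [hpmwf] add [vzkd] -> 10 lines: udlvq hfwy tpn ccshd tij qhkbv vzkd klb ijrkw tij
Hunk 5: at line 2 remove [tpn,ccshd,tij] add [ktrb] -> 8 lines: udlvq hfwy ktrb qhkbv vzkd klb ijrkw tij
Hunk 6: at line 6 remove [ijrkw] add [rkz,tpa,esxq] -> 10 lines: udlvq hfwy ktrb qhkbv vzkd klb rkz tpa esxq tij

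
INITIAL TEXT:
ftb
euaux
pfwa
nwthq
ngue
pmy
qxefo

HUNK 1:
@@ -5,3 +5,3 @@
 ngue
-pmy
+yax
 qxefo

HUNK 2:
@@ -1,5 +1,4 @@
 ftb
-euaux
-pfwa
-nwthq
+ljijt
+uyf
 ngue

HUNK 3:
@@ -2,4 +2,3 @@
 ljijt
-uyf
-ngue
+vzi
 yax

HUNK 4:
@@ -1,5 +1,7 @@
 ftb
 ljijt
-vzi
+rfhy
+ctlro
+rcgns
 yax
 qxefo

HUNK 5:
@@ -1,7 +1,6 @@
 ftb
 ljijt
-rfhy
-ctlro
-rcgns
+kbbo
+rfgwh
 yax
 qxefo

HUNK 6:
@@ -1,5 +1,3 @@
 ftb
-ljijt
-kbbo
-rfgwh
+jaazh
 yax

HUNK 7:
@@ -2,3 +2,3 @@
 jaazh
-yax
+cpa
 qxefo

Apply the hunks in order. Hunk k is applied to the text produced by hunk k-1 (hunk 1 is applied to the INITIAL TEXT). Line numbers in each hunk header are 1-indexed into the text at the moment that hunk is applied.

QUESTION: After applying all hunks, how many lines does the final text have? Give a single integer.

Hunk 1: at line 5 remove [pmy] add [yax] -> 7 lines: ftb euaux pfwa nwthq ngue yax qxefo
Hunk 2: at line 1 remove [euaux,pfwa,nwthq] add [ljijt,uyf] -> 6 lines: ftb ljijt uyf ngue yax qxefo
Hunk 3: at line 2 remove [uyf,ngue] add [vzi] -> 5 lines: ftb ljijt vzi yax qxefo
Hunk 4: at line 1 remove [vzi] add [rfhy,ctlro,rcgns] -> 7 lines: ftb ljijt rfhy ctlro rcgns yax qxefo
Hunk 5: at line 1 remove [rfhy,ctlro,rcgns] add [kbbo,rfgwh] -> 6 lines: ftb ljijt kbbo rfgwh yax qxefo
Hunk 6: at line 1 remove [ljijt,kbbo,rfgwh] add [jaazh] -> 4 lines: ftb jaazh yax qxefo
Hunk 7: at line 2 remove [yax] add [cpa] -> 4 lines: ftb jaazh cpa qxefo
Final line count: 4

Answer: 4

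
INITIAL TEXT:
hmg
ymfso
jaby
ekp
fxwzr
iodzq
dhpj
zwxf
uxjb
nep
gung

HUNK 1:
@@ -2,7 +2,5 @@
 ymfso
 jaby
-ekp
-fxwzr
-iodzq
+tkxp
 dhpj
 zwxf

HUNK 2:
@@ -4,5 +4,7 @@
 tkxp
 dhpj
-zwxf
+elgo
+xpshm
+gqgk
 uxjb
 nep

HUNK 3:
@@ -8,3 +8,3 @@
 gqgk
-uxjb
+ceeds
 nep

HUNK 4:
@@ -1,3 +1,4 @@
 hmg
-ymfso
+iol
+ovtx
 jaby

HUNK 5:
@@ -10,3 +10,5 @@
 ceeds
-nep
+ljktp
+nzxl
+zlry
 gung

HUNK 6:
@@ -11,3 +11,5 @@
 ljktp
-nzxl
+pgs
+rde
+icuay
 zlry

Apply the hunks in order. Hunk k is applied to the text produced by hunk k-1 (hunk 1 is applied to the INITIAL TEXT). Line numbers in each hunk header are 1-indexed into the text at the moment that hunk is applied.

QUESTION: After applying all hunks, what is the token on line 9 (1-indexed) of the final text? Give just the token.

Hunk 1: at line 2 remove [ekp,fxwzr,iodzq] add [tkxp] -> 9 lines: hmg ymfso jaby tkxp dhpj zwxf uxjb nep gung
Hunk 2: at line 4 remove [zwxf] add [elgo,xpshm,gqgk] -> 11 lines: hmg ymfso jaby tkxp dhpj elgo xpshm gqgk uxjb nep gung
Hunk 3: at line 8 remove [uxjb] add [ceeds] -> 11 lines: hmg ymfso jaby tkxp dhpj elgo xpshm gqgk ceeds nep gung
Hunk 4: at line 1 remove [ymfso] add [iol,ovtx] -> 12 lines: hmg iol ovtx jaby tkxp dhpj elgo xpshm gqgk ceeds nep gung
Hunk 5: at line 10 remove [nep] add [ljktp,nzxl,zlry] -> 14 lines: hmg iol ovtx jaby tkxp dhpj elgo xpshm gqgk ceeds ljktp nzxl zlry gung
Hunk 6: at line 11 remove [nzxl] add [pgs,rde,icuay] -> 16 lines: hmg iol ovtx jaby tkxp dhpj elgo xpshm gqgk ceeds ljktp pgs rde icuay zlry gung
Final line 9: gqgk

Answer: gqgk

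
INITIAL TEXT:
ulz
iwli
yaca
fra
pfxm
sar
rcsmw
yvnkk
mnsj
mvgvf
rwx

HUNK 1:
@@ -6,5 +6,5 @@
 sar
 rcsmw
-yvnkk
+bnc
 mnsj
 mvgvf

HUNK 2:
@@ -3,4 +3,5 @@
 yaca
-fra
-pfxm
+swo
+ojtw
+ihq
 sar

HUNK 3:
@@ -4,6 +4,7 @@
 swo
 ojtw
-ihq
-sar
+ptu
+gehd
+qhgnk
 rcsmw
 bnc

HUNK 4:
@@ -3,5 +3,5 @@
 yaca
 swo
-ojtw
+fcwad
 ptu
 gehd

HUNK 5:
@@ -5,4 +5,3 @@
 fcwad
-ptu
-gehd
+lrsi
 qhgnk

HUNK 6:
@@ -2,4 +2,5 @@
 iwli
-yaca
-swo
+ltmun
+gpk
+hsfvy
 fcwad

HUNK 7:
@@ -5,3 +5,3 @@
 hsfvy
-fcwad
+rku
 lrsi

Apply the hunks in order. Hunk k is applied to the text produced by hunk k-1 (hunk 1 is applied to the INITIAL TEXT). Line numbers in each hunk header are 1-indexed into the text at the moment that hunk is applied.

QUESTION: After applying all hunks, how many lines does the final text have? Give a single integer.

Hunk 1: at line 6 remove [yvnkk] add [bnc] -> 11 lines: ulz iwli yaca fra pfxm sar rcsmw bnc mnsj mvgvf rwx
Hunk 2: at line 3 remove [fra,pfxm] add [swo,ojtw,ihq] -> 12 lines: ulz iwli yaca swo ojtw ihq sar rcsmw bnc mnsj mvgvf rwx
Hunk 3: at line 4 remove [ihq,sar] add [ptu,gehd,qhgnk] -> 13 lines: ulz iwli yaca swo ojtw ptu gehd qhgnk rcsmw bnc mnsj mvgvf rwx
Hunk 4: at line 3 remove [ojtw] add [fcwad] -> 13 lines: ulz iwli yaca swo fcwad ptu gehd qhgnk rcsmw bnc mnsj mvgvf rwx
Hunk 5: at line 5 remove [ptu,gehd] add [lrsi] -> 12 lines: ulz iwli yaca swo fcwad lrsi qhgnk rcsmw bnc mnsj mvgvf rwx
Hunk 6: at line 2 remove [yaca,swo] add [ltmun,gpk,hsfvy] -> 13 lines: ulz iwli ltmun gpk hsfvy fcwad lrsi qhgnk rcsmw bnc mnsj mvgvf rwx
Hunk 7: at line 5 remove [fcwad] add [rku] -> 13 lines: ulz iwli ltmun gpk hsfvy rku lrsi qhgnk rcsmw bnc mnsj mvgvf rwx
Final line count: 13

Answer: 13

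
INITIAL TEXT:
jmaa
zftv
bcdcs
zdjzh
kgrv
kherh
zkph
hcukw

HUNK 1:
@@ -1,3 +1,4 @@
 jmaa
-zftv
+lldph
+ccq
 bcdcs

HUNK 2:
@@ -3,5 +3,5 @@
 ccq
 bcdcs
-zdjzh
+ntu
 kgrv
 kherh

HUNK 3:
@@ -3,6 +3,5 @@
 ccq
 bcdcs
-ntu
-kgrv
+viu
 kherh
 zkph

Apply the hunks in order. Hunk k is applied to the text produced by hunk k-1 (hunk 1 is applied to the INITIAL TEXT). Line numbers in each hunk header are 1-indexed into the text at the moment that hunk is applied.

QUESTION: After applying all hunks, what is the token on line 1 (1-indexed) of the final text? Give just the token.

Hunk 1: at line 1 remove [zftv] add [lldph,ccq] -> 9 lines: jmaa lldph ccq bcdcs zdjzh kgrv kherh zkph hcukw
Hunk 2: at line 3 remove [zdjzh] add [ntu] -> 9 lines: jmaa lldph ccq bcdcs ntu kgrv kherh zkph hcukw
Hunk 3: at line 3 remove [ntu,kgrv] add [viu] -> 8 lines: jmaa lldph ccq bcdcs viu kherh zkph hcukw
Final line 1: jmaa

Answer: jmaa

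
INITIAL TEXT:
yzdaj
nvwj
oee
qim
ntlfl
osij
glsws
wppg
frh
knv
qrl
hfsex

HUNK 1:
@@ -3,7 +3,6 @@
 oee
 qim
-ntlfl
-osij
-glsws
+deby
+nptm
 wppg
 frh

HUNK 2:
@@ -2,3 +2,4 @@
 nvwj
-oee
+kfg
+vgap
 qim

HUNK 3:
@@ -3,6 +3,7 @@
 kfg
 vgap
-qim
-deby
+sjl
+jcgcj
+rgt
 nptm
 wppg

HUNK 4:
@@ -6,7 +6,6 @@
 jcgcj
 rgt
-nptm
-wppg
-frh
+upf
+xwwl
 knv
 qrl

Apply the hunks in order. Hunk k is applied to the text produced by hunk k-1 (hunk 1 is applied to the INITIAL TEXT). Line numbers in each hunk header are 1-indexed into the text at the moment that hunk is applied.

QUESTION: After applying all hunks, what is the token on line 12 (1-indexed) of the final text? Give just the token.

Hunk 1: at line 3 remove [ntlfl,osij,glsws] add [deby,nptm] -> 11 lines: yzdaj nvwj oee qim deby nptm wppg frh knv qrl hfsex
Hunk 2: at line 2 remove [oee] add [kfg,vgap] -> 12 lines: yzdaj nvwj kfg vgap qim deby nptm wppg frh knv qrl hfsex
Hunk 3: at line 3 remove [qim,deby] add [sjl,jcgcj,rgt] -> 13 lines: yzdaj nvwj kfg vgap sjl jcgcj rgt nptm wppg frh knv qrl hfsex
Hunk 4: at line 6 remove [nptm,wppg,frh] add [upf,xwwl] -> 12 lines: yzdaj nvwj kfg vgap sjl jcgcj rgt upf xwwl knv qrl hfsex
Final line 12: hfsex

Answer: hfsex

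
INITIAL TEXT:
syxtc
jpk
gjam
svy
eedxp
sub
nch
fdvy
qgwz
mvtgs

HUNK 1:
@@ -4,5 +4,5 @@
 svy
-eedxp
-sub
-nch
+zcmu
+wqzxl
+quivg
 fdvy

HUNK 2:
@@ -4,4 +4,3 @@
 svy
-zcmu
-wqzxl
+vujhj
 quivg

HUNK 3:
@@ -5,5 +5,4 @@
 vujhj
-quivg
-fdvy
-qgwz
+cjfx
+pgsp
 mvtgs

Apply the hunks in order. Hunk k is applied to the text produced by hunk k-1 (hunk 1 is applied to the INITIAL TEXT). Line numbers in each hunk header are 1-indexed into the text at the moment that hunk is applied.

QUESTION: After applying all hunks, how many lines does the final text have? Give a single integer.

Hunk 1: at line 4 remove [eedxp,sub,nch] add [zcmu,wqzxl,quivg] -> 10 lines: syxtc jpk gjam svy zcmu wqzxl quivg fdvy qgwz mvtgs
Hunk 2: at line 4 remove [zcmu,wqzxl] add [vujhj] -> 9 lines: syxtc jpk gjam svy vujhj quivg fdvy qgwz mvtgs
Hunk 3: at line 5 remove [quivg,fdvy,qgwz] add [cjfx,pgsp] -> 8 lines: syxtc jpk gjam svy vujhj cjfx pgsp mvtgs
Final line count: 8

Answer: 8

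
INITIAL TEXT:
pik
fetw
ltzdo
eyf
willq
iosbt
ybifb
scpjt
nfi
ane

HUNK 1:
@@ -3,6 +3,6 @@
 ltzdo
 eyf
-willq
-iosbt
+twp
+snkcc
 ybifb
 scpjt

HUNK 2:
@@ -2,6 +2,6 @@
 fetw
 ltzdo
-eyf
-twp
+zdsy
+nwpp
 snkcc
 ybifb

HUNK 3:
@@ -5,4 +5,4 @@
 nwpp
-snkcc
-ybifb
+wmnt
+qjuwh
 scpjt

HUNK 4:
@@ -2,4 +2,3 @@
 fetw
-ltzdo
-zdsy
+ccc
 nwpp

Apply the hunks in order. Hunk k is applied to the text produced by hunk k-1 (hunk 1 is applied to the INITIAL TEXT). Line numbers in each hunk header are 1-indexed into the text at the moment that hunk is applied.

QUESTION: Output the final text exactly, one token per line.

Answer: pik
fetw
ccc
nwpp
wmnt
qjuwh
scpjt
nfi
ane

Derivation:
Hunk 1: at line 3 remove [willq,iosbt] add [twp,snkcc] -> 10 lines: pik fetw ltzdo eyf twp snkcc ybifb scpjt nfi ane
Hunk 2: at line 2 remove [eyf,twp] add [zdsy,nwpp] -> 10 lines: pik fetw ltzdo zdsy nwpp snkcc ybifb scpjt nfi ane
Hunk 3: at line 5 remove [snkcc,ybifb] add [wmnt,qjuwh] -> 10 lines: pik fetw ltzdo zdsy nwpp wmnt qjuwh scpjt nfi ane
Hunk 4: at line 2 remove [ltzdo,zdsy] add [ccc] -> 9 lines: pik fetw ccc nwpp wmnt qjuwh scpjt nfi ane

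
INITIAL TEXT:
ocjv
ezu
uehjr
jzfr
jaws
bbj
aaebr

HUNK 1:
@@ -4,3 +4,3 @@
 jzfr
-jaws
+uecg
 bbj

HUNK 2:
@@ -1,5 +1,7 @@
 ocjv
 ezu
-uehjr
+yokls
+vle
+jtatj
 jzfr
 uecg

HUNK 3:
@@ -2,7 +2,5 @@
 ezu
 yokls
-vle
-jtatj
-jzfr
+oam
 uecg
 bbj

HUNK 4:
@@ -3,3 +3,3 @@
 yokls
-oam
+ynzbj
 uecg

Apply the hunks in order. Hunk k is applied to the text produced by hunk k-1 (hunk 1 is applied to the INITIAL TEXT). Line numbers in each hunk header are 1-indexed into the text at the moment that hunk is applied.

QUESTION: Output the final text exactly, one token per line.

Answer: ocjv
ezu
yokls
ynzbj
uecg
bbj
aaebr

Derivation:
Hunk 1: at line 4 remove [jaws] add [uecg] -> 7 lines: ocjv ezu uehjr jzfr uecg bbj aaebr
Hunk 2: at line 1 remove [uehjr] add [yokls,vle,jtatj] -> 9 lines: ocjv ezu yokls vle jtatj jzfr uecg bbj aaebr
Hunk 3: at line 2 remove [vle,jtatj,jzfr] add [oam] -> 7 lines: ocjv ezu yokls oam uecg bbj aaebr
Hunk 4: at line 3 remove [oam] add [ynzbj] -> 7 lines: ocjv ezu yokls ynzbj uecg bbj aaebr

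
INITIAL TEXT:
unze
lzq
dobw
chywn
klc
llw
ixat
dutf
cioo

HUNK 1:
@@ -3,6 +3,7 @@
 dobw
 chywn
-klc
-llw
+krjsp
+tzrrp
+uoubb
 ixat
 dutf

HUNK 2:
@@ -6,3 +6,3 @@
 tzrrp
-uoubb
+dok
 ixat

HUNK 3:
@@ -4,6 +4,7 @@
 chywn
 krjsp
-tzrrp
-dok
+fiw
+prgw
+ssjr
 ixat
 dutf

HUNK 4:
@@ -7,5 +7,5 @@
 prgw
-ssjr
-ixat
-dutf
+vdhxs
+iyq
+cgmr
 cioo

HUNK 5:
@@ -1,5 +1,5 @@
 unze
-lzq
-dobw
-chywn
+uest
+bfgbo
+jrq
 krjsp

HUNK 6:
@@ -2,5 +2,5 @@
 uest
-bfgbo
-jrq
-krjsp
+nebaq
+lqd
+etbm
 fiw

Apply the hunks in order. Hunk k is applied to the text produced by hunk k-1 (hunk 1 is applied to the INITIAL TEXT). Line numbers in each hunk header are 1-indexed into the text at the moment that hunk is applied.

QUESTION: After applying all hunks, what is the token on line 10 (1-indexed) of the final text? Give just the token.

Hunk 1: at line 3 remove [klc,llw] add [krjsp,tzrrp,uoubb] -> 10 lines: unze lzq dobw chywn krjsp tzrrp uoubb ixat dutf cioo
Hunk 2: at line 6 remove [uoubb] add [dok] -> 10 lines: unze lzq dobw chywn krjsp tzrrp dok ixat dutf cioo
Hunk 3: at line 4 remove [tzrrp,dok] add [fiw,prgw,ssjr] -> 11 lines: unze lzq dobw chywn krjsp fiw prgw ssjr ixat dutf cioo
Hunk 4: at line 7 remove [ssjr,ixat,dutf] add [vdhxs,iyq,cgmr] -> 11 lines: unze lzq dobw chywn krjsp fiw prgw vdhxs iyq cgmr cioo
Hunk 5: at line 1 remove [lzq,dobw,chywn] add [uest,bfgbo,jrq] -> 11 lines: unze uest bfgbo jrq krjsp fiw prgw vdhxs iyq cgmr cioo
Hunk 6: at line 2 remove [bfgbo,jrq,krjsp] add [nebaq,lqd,etbm] -> 11 lines: unze uest nebaq lqd etbm fiw prgw vdhxs iyq cgmr cioo
Final line 10: cgmr

Answer: cgmr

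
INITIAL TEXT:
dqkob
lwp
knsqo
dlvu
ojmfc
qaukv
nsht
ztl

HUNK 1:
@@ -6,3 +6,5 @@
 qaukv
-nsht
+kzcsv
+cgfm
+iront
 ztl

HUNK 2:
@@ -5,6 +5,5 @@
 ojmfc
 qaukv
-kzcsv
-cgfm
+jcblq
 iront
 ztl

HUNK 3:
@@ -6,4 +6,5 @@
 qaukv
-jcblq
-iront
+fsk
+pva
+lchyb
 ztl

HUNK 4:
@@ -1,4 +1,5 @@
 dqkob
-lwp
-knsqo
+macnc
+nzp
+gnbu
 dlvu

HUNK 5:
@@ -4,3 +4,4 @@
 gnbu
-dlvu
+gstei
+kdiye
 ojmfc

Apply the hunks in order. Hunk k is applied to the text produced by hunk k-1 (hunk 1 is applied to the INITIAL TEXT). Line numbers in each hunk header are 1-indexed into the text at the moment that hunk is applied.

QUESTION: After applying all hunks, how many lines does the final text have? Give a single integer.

Answer: 12

Derivation:
Hunk 1: at line 6 remove [nsht] add [kzcsv,cgfm,iront] -> 10 lines: dqkob lwp knsqo dlvu ojmfc qaukv kzcsv cgfm iront ztl
Hunk 2: at line 5 remove [kzcsv,cgfm] add [jcblq] -> 9 lines: dqkob lwp knsqo dlvu ojmfc qaukv jcblq iront ztl
Hunk 3: at line 6 remove [jcblq,iront] add [fsk,pva,lchyb] -> 10 lines: dqkob lwp knsqo dlvu ojmfc qaukv fsk pva lchyb ztl
Hunk 4: at line 1 remove [lwp,knsqo] add [macnc,nzp,gnbu] -> 11 lines: dqkob macnc nzp gnbu dlvu ojmfc qaukv fsk pva lchyb ztl
Hunk 5: at line 4 remove [dlvu] add [gstei,kdiye] -> 12 lines: dqkob macnc nzp gnbu gstei kdiye ojmfc qaukv fsk pva lchyb ztl
Final line count: 12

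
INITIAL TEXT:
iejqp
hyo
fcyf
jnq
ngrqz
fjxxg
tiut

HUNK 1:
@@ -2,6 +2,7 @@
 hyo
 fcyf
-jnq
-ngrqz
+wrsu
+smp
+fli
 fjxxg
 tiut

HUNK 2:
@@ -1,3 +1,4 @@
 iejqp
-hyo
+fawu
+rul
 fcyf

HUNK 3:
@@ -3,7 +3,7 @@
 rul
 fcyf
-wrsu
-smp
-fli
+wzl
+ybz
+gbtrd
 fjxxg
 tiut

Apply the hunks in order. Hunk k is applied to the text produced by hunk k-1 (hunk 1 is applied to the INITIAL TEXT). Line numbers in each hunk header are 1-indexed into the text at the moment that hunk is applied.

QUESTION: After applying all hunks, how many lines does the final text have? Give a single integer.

Hunk 1: at line 2 remove [jnq,ngrqz] add [wrsu,smp,fli] -> 8 lines: iejqp hyo fcyf wrsu smp fli fjxxg tiut
Hunk 2: at line 1 remove [hyo] add [fawu,rul] -> 9 lines: iejqp fawu rul fcyf wrsu smp fli fjxxg tiut
Hunk 3: at line 3 remove [wrsu,smp,fli] add [wzl,ybz,gbtrd] -> 9 lines: iejqp fawu rul fcyf wzl ybz gbtrd fjxxg tiut
Final line count: 9

Answer: 9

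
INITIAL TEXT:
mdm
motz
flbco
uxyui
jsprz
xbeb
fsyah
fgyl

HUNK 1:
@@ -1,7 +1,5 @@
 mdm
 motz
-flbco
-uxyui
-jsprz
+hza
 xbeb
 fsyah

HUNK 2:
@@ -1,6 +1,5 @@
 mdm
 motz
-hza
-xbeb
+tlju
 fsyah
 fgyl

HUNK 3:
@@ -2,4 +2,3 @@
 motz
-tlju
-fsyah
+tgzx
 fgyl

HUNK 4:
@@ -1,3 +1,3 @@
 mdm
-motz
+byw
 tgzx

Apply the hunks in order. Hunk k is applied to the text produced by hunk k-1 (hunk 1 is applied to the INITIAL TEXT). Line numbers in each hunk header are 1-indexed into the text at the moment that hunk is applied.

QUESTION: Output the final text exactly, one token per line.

Hunk 1: at line 1 remove [flbco,uxyui,jsprz] add [hza] -> 6 lines: mdm motz hza xbeb fsyah fgyl
Hunk 2: at line 1 remove [hza,xbeb] add [tlju] -> 5 lines: mdm motz tlju fsyah fgyl
Hunk 3: at line 2 remove [tlju,fsyah] add [tgzx] -> 4 lines: mdm motz tgzx fgyl
Hunk 4: at line 1 remove [motz] add [byw] -> 4 lines: mdm byw tgzx fgyl

Answer: mdm
byw
tgzx
fgyl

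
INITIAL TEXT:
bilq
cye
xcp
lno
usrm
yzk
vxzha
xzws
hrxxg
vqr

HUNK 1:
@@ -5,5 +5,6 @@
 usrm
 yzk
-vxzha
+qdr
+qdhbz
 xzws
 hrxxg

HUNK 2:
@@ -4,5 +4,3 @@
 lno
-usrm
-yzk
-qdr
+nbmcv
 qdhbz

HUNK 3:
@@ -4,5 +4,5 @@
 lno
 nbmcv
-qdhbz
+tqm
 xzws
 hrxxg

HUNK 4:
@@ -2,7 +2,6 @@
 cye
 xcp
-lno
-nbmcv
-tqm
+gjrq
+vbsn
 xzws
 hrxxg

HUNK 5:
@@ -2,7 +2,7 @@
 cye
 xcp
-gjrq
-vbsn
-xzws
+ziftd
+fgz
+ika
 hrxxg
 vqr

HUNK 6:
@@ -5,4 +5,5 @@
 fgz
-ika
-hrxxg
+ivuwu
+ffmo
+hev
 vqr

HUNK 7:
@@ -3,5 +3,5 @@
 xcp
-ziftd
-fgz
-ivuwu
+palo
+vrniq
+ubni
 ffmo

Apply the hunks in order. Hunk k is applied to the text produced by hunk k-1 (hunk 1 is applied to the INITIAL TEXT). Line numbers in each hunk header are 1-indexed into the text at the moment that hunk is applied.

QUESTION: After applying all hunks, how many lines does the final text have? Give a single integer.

Answer: 9

Derivation:
Hunk 1: at line 5 remove [vxzha] add [qdr,qdhbz] -> 11 lines: bilq cye xcp lno usrm yzk qdr qdhbz xzws hrxxg vqr
Hunk 2: at line 4 remove [usrm,yzk,qdr] add [nbmcv] -> 9 lines: bilq cye xcp lno nbmcv qdhbz xzws hrxxg vqr
Hunk 3: at line 4 remove [qdhbz] add [tqm] -> 9 lines: bilq cye xcp lno nbmcv tqm xzws hrxxg vqr
Hunk 4: at line 2 remove [lno,nbmcv,tqm] add [gjrq,vbsn] -> 8 lines: bilq cye xcp gjrq vbsn xzws hrxxg vqr
Hunk 5: at line 2 remove [gjrq,vbsn,xzws] add [ziftd,fgz,ika] -> 8 lines: bilq cye xcp ziftd fgz ika hrxxg vqr
Hunk 6: at line 5 remove [ika,hrxxg] add [ivuwu,ffmo,hev] -> 9 lines: bilq cye xcp ziftd fgz ivuwu ffmo hev vqr
Hunk 7: at line 3 remove [ziftd,fgz,ivuwu] add [palo,vrniq,ubni] -> 9 lines: bilq cye xcp palo vrniq ubni ffmo hev vqr
Final line count: 9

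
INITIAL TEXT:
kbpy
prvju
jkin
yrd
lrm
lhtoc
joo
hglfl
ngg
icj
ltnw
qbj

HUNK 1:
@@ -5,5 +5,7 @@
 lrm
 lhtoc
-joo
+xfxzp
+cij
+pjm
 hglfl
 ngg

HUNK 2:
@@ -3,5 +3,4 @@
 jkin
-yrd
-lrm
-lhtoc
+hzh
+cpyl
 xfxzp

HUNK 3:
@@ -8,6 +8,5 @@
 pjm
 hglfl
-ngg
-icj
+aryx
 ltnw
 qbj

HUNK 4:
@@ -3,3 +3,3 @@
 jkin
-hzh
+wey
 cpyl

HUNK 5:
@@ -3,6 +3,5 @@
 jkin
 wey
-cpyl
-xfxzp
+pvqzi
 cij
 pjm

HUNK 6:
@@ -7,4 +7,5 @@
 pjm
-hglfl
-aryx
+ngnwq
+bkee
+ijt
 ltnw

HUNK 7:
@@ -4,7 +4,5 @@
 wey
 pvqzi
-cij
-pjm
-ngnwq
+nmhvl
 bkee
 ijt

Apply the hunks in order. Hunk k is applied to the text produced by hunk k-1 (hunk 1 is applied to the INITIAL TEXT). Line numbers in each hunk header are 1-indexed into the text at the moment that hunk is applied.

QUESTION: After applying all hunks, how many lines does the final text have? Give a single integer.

Answer: 10

Derivation:
Hunk 1: at line 5 remove [joo] add [xfxzp,cij,pjm] -> 14 lines: kbpy prvju jkin yrd lrm lhtoc xfxzp cij pjm hglfl ngg icj ltnw qbj
Hunk 2: at line 3 remove [yrd,lrm,lhtoc] add [hzh,cpyl] -> 13 lines: kbpy prvju jkin hzh cpyl xfxzp cij pjm hglfl ngg icj ltnw qbj
Hunk 3: at line 8 remove [ngg,icj] add [aryx] -> 12 lines: kbpy prvju jkin hzh cpyl xfxzp cij pjm hglfl aryx ltnw qbj
Hunk 4: at line 3 remove [hzh] add [wey] -> 12 lines: kbpy prvju jkin wey cpyl xfxzp cij pjm hglfl aryx ltnw qbj
Hunk 5: at line 3 remove [cpyl,xfxzp] add [pvqzi] -> 11 lines: kbpy prvju jkin wey pvqzi cij pjm hglfl aryx ltnw qbj
Hunk 6: at line 7 remove [hglfl,aryx] add [ngnwq,bkee,ijt] -> 12 lines: kbpy prvju jkin wey pvqzi cij pjm ngnwq bkee ijt ltnw qbj
Hunk 7: at line 4 remove [cij,pjm,ngnwq] add [nmhvl] -> 10 lines: kbpy prvju jkin wey pvqzi nmhvl bkee ijt ltnw qbj
Final line count: 10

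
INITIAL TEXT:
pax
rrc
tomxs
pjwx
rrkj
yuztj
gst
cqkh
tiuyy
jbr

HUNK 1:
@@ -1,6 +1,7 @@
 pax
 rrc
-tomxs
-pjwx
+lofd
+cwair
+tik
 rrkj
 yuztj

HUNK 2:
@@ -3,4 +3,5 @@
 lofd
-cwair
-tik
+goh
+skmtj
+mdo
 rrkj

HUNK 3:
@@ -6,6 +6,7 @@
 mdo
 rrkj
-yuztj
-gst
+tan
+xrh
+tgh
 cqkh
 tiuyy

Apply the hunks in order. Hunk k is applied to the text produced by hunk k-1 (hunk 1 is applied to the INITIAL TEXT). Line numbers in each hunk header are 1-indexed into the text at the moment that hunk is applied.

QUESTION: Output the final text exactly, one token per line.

Hunk 1: at line 1 remove [tomxs,pjwx] add [lofd,cwair,tik] -> 11 lines: pax rrc lofd cwair tik rrkj yuztj gst cqkh tiuyy jbr
Hunk 2: at line 3 remove [cwair,tik] add [goh,skmtj,mdo] -> 12 lines: pax rrc lofd goh skmtj mdo rrkj yuztj gst cqkh tiuyy jbr
Hunk 3: at line 6 remove [yuztj,gst] add [tan,xrh,tgh] -> 13 lines: pax rrc lofd goh skmtj mdo rrkj tan xrh tgh cqkh tiuyy jbr

Answer: pax
rrc
lofd
goh
skmtj
mdo
rrkj
tan
xrh
tgh
cqkh
tiuyy
jbr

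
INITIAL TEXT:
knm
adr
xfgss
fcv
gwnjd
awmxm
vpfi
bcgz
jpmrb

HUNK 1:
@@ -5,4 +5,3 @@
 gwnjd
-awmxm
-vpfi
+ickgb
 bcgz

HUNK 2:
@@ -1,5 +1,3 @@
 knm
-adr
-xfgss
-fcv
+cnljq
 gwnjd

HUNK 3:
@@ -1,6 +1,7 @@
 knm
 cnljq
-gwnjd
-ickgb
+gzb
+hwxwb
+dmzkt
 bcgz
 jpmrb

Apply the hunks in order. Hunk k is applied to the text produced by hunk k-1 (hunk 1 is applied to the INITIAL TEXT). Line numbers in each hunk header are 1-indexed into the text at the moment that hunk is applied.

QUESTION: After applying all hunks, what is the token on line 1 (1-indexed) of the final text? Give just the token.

Answer: knm

Derivation:
Hunk 1: at line 5 remove [awmxm,vpfi] add [ickgb] -> 8 lines: knm adr xfgss fcv gwnjd ickgb bcgz jpmrb
Hunk 2: at line 1 remove [adr,xfgss,fcv] add [cnljq] -> 6 lines: knm cnljq gwnjd ickgb bcgz jpmrb
Hunk 3: at line 1 remove [gwnjd,ickgb] add [gzb,hwxwb,dmzkt] -> 7 lines: knm cnljq gzb hwxwb dmzkt bcgz jpmrb
Final line 1: knm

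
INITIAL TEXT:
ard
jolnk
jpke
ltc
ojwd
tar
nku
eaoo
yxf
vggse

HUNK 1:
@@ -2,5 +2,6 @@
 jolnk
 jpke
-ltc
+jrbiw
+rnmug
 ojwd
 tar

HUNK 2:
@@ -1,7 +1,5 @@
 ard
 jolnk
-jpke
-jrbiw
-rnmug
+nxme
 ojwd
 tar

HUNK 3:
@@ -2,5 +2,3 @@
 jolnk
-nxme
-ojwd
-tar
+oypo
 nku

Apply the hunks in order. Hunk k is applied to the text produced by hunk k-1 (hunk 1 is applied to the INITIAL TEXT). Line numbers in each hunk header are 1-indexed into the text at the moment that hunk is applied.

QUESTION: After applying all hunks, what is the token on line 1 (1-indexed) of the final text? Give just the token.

Answer: ard

Derivation:
Hunk 1: at line 2 remove [ltc] add [jrbiw,rnmug] -> 11 lines: ard jolnk jpke jrbiw rnmug ojwd tar nku eaoo yxf vggse
Hunk 2: at line 1 remove [jpke,jrbiw,rnmug] add [nxme] -> 9 lines: ard jolnk nxme ojwd tar nku eaoo yxf vggse
Hunk 3: at line 2 remove [nxme,ojwd,tar] add [oypo] -> 7 lines: ard jolnk oypo nku eaoo yxf vggse
Final line 1: ard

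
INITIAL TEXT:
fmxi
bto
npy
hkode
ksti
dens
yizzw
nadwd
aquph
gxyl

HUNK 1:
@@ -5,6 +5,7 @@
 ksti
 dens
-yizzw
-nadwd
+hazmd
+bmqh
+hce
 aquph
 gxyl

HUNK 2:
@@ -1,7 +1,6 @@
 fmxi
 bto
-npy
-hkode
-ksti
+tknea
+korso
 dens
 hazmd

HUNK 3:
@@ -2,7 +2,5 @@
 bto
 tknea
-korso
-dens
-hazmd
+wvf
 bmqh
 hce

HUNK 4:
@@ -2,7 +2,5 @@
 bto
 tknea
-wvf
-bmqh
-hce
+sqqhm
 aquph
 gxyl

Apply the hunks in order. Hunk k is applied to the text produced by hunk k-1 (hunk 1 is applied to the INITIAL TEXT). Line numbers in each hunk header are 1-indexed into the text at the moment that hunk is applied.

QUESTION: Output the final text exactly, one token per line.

Answer: fmxi
bto
tknea
sqqhm
aquph
gxyl

Derivation:
Hunk 1: at line 5 remove [yizzw,nadwd] add [hazmd,bmqh,hce] -> 11 lines: fmxi bto npy hkode ksti dens hazmd bmqh hce aquph gxyl
Hunk 2: at line 1 remove [npy,hkode,ksti] add [tknea,korso] -> 10 lines: fmxi bto tknea korso dens hazmd bmqh hce aquph gxyl
Hunk 3: at line 2 remove [korso,dens,hazmd] add [wvf] -> 8 lines: fmxi bto tknea wvf bmqh hce aquph gxyl
Hunk 4: at line 2 remove [wvf,bmqh,hce] add [sqqhm] -> 6 lines: fmxi bto tknea sqqhm aquph gxyl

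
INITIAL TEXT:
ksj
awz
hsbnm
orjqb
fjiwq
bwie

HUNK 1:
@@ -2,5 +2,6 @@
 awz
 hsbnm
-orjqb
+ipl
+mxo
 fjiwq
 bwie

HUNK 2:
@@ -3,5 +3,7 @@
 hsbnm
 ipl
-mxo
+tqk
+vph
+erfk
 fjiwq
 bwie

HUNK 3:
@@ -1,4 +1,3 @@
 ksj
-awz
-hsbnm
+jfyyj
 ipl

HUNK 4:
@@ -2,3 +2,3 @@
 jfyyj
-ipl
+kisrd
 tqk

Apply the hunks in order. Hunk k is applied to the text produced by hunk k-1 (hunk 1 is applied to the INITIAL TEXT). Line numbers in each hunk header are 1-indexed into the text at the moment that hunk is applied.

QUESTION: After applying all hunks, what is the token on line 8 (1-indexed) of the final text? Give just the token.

Answer: bwie

Derivation:
Hunk 1: at line 2 remove [orjqb] add [ipl,mxo] -> 7 lines: ksj awz hsbnm ipl mxo fjiwq bwie
Hunk 2: at line 3 remove [mxo] add [tqk,vph,erfk] -> 9 lines: ksj awz hsbnm ipl tqk vph erfk fjiwq bwie
Hunk 3: at line 1 remove [awz,hsbnm] add [jfyyj] -> 8 lines: ksj jfyyj ipl tqk vph erfk fjiwq bwie
Hunk 4: at line 2 remove [ipl] add [kisrd] -> 8 lines: ksj jfyyj kisrd tqk vph erfk fjiwq bwie
Final line 8: bwie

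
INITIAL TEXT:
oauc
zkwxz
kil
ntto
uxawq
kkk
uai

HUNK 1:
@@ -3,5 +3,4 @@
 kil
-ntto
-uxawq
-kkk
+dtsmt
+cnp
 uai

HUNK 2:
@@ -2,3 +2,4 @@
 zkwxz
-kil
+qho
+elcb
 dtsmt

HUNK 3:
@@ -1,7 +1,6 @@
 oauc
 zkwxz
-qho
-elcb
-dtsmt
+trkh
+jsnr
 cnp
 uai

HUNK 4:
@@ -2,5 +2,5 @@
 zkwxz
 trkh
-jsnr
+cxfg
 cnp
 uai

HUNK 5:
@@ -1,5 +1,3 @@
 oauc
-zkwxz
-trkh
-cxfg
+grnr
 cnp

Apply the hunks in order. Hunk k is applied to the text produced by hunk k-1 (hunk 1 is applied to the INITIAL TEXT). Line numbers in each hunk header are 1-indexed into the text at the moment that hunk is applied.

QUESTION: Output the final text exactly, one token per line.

Hunk 1: at line 3 remove [ntto,uxawq,kkk] add [dtsmt,cnp] -> 6 lines: oauc zkwxz kil dtsmt cnp uai
Hunk 2: at line 2 remove [kil] add [qho,elcb] -> 7 lines: oauc zkwxz qho elcb dtsmt cnp uai
Hunk 3: at line 1 remove [qho,elcb,dtsmt] add [trkh,jsnr] -> 6 lines: oauc zkwxz trkh jsnr cnp uai
Hunk 4: at line 2 remove [jsnr] add [cxfg] -> 6 lines: oauc zkwxz trkh cxfg cnp uai
Hunk 5: at line 1 remove [zkwxz,trkh,cxfg] add [grnr] -> 4 lines: oauc grnr cnp uai

Answer: oauc
grnr
cnp
uai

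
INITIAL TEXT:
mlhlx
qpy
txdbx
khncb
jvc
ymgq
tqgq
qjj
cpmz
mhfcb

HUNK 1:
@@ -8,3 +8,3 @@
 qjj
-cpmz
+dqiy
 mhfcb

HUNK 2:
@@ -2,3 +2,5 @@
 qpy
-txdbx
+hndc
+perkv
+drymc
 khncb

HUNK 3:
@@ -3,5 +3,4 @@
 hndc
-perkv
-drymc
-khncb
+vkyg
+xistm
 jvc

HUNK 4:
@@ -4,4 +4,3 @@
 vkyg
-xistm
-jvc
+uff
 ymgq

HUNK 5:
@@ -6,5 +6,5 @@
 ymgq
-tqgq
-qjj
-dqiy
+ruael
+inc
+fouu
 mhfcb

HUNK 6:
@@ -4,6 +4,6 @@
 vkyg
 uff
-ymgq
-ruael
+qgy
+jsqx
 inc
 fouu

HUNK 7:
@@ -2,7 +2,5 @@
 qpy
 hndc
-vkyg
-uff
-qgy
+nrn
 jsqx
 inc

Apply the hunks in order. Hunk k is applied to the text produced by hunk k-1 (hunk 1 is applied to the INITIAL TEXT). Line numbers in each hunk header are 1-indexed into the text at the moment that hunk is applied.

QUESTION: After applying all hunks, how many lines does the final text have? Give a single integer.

Hunk 1: at line 8 remove [cpmz] add [dqiy] -> 10 lines: mlhlx qpy txdbx khncb jvc ymgq tqgq qjj dqiy mhfcb
Hunk 2: at line 2 remove [txdbx] add [hndc,perkv,drymc] -> 12 lines: mlhlx qpy hndc perkv drymc khncb jvc ymgq tqgq qjj dqiy mhfcb
Hunk 3: at line 3 remove [perkv,drymc,khncb] add [vkyg,xistm] -> 11 lines: mlhlx qpy hndc vkyg xistm jvc ymgq tqgq qjj dqiy mhfcb
Hunk 4: at line 4 remove [xistm,jvc] add [uff] -> 10 lines: mlhlx qpy hndc vkyg uff ymgq tqgq qjj dqiy mhfcb
Hunk 5: at line 6 remove [tqgq,qjj,dqiy] add [ruael,inc,fouu] -> 10 lines: mlhlx qpy hndc vkyg uff ymgq ruael inc fouu mhfcb
Hunk 6: at line 4 remove [ymgq,ruael] add [qgy,jsqx] -> 10 lines: mlhlx qpy hndc vkyg uff qgy jsqx inc fouu mhfcb
Hunk 7: at line 2 remove [vkyg,uff,qgy] add [nrn] -> 8 lines: mlhlx qpy hndc nrn jsqx inc fouu mhfcb
Final line count: 8

Answer: 8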